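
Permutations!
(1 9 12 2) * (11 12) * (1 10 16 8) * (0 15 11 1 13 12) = [15, 9, 10, 3, 4, 5, 6, 7, 13, 1, 16, 0, 2, 12, 14, 11, 8] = (0 15 11)(1 9)(2 10 16 8 13 12)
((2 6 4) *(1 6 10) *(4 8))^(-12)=(10)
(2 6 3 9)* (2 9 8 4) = (9)(2 6 3 8 4) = [0, 1, 6, 8, 2, 5, 3, 7, 4, 9]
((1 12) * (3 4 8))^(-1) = ((1 12)(3 4 8))^(-1) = (1 12)(3 8 4)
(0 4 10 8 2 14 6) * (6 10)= (0 4 6)(2 14 10 8)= [4, 1, 14, 3, 6, 5, 0, 7, 2, 9, 8, 11, 12, 13, 10]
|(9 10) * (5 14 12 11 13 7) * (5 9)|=8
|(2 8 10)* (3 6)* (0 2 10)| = 6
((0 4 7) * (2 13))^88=((0 4 7)(2 13))^88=(13)(0 4 7)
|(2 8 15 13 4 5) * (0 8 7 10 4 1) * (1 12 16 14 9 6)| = 10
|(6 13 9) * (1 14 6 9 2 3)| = 6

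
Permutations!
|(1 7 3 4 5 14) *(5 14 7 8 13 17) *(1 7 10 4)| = |(1 8 13 17 5 10 4 14 7 3)| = 10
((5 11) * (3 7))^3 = (3 7)(5 11)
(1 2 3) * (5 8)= (1 2 3)(5 8)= [0, 2, 3, 1, 4, 8, 6, 7, 5]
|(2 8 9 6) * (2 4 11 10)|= |(2 8 9 6 4 11 10)|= 7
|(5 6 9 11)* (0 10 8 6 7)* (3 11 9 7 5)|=10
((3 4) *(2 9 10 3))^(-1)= (2 4 3 10 9)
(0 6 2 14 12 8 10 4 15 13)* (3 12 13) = (0 6 2 14 13)(3 12 8 10 4 15) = [6, 1, 14, 12, 15, 5, 2, 7, 10, 9, 4, 11, 8, 0, 13, 3]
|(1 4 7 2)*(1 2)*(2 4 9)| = 5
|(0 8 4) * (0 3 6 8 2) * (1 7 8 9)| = 14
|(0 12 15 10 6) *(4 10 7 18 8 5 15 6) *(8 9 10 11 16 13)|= |(0 12 6)(4 11 16 13 8 5 15 7 18 9 10)|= 33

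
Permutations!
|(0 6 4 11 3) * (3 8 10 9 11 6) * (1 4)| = 12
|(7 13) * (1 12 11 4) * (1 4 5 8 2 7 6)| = |(1 12 11 5 8 2 7 13 6)| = 9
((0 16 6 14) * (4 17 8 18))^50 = ((0 16 6 14)(4 17 8 18))^50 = (0 6)(4 8)(14 16)(17 18)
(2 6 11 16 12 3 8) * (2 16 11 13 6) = (3 8 16 12)(6 13) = [0, 1, 2, 8, 4, 5, 13, 7, 16, 9, 10, 11, 3, 6, 14, 15, 12]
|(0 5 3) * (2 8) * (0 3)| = 2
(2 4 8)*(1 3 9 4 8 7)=[0, 3, 8, 9, 7, 5, 6, 1, 2, 4]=(1 3 9 4 7)(2 8)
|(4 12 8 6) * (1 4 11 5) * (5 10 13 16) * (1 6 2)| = |(1 4 12 8 2)(5 6 11 10 13 16)| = 30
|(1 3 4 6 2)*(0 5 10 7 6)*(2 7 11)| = |(0 5 10 11 2 1 3 4)(6 7)| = 8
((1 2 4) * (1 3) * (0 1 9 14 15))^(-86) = (0 2 3 14)(1 4 9 15)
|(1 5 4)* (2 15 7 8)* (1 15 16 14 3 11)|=|(1 5 4 15 7 8 2 16 14 3 11)|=11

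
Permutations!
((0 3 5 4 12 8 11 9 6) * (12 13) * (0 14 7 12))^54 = ((0 3 5 4 13)(6 14 7 12 8 11 9))^54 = (0 13 4 5 3)(6 11 12 14 9 8 7)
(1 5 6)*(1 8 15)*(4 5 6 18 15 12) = (1 6 8 12 4 5 18 15) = [0, 6, 2, 3, 5, 18, 8, 7, 12, 9, 10, 11, 4, 13, 14, 1, 16, 17, 15]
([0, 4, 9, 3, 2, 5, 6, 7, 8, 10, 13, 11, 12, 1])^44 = [0, 2, 10, 3, 9, 5, 6, 7, 8, 13, 1, 11, 12, 4]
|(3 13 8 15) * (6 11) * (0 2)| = 4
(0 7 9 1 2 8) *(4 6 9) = (0 7 4 6 9 1 2 8) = [7, 2, 8, 3, 6, 5, 9, 4, 0, 1]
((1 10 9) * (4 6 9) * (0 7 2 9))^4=(0 1)(2 4)(6 9)(7 10)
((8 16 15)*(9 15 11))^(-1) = (8 15 9 11 16) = ((8 16 11 9 15))^(-1)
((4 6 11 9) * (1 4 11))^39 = ((1 4 6)(9 11))^39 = (9 11)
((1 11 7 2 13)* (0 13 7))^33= ((0 13 1 11)(2 7))^33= (0 13 1 11)(2 7)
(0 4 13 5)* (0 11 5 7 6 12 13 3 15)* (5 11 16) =[4, 1, 2, 15, 3, 16, 12, 6, 8, 9, 10, 11, 13, 7, 14, 0, 5] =(0 4 3 15)(5 16)(6 12 13 7)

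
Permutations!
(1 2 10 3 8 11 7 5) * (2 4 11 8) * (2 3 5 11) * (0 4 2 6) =(0 4 6)(1 2 10 5)(7 11) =[4, 2, 10, 3, 6, 1, 0, 11, 8, 9, 5, 7]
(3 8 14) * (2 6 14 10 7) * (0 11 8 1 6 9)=(0 11 8 10 7 2 9)(1 6 14 3)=[11, 6, 9, 1, 4, 5, 14, 2, 10, 0, 7, 8, 12, 13, 3]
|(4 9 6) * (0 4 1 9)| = 6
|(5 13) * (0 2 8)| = 6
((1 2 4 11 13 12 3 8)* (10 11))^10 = (1 2 4 10 11 13 12 3 8) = ((1 2 4 10 11 13 12 3 8))^10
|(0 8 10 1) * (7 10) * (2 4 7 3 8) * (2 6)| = 14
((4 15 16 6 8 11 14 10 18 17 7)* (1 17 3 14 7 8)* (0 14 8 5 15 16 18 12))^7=((0 14 10 12)(1 17 5 15 18 3 8 11 7 4 16 6))^7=(0 12 10 14)(1 11 5 4 18 6 8 17 7 15 16 3)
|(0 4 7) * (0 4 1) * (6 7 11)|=4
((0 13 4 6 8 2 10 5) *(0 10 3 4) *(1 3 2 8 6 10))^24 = (13)(1 5 10 4 3)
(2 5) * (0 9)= [9, 1, 5, 3, 4, 2, 6, 7, 8, 0]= (0 9)(2 5)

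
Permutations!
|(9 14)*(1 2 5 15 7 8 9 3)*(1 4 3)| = |(1 2 5 15 7 8 9 14)(3 4)| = 8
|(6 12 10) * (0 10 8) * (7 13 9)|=15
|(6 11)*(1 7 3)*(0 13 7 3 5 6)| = 6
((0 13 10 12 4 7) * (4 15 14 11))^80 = ((0 13 10 12 15 14 11 4 7))^80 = (0 7 4 11 14 15 12 10 13)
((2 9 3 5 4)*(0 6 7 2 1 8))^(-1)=((0 6 7 2 9 3 5 4 1 8))^(-1)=(0 8 1 4 5 3 9 2 7 6)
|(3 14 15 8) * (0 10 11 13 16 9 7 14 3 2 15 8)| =|(0 10 11 13 16 9 7 14 8 2 15)| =11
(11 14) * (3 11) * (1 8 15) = (1 8 15)(3 11 14) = [0, 8, 2, 11, 4, 5, 6, 7, 15, 9, 10, 14, 12, 13, 3, 1]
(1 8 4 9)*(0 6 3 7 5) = (0 6 3 7 5)(1 8 4 9) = [6, 8, 2, 7, 9, 0, 3, 5, 4, 1]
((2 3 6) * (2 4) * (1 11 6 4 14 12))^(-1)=((1 11 6 14 12)(2 3 4))^(-1)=(1 12 14 6 11)(2 4 3)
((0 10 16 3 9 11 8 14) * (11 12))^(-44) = (0 10 16 3 9 12 11 8 14)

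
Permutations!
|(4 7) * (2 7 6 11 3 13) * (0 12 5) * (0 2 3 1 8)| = 10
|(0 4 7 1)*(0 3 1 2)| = 4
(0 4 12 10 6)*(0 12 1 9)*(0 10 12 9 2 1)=(12)(0 4)(1 2)(6 9 10)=[4, 2, 1, 3, 0, 5, 9, 7, 8, 10, 6, 11, 12]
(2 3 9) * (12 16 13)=[0, 1, 3, 9, 4, 5, 6, 7, 8, 2, 10, 11, 16, 12, 14, 15, 13]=(2 3 9)(12 16 13)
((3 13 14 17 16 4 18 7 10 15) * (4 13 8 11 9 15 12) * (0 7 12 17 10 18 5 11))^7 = (0 9 12 8 11 18 3 5 7 15 4)(10 16 14 17 13)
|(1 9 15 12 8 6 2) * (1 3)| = 8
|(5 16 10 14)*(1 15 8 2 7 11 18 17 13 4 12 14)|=15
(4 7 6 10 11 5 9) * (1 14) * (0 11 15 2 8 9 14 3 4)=(0 11 5 14 1 3 4 7 6 10 15 2 8 9)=[11, 3, 8, 4, 7, 14, 10, 6, 9, 0, 15, 5, 12, 13, 1, 2]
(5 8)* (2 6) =(2 6)(5 8) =[0, 1, 6, 3, 4, 8, 2, 7, 5]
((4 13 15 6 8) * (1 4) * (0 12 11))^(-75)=(1 15)(4 6)(8 13)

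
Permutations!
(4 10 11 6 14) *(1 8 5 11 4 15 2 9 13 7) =(1 8 5 11 6 14 15 2 9 13 7)(4 10) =[0, 8, 9, 3, 10, 11, 14, 1, 5, 13, 4, 6, 12, 7, 15, 2]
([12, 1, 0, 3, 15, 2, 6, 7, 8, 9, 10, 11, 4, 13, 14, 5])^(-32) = [5, 1, 15, 3, 0, 4, 6, 7, 8, 9, 10, 11, 2, 13, 14, 12]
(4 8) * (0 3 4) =(0 3 4 8) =[3, 1, 2, 4, 8, 5, 6, 7, 0]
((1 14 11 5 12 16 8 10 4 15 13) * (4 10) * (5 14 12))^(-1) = ((1 12 16 8 4 15 13)(11 14))^(-1) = (1 13 15 4 8 16 12)(11 14)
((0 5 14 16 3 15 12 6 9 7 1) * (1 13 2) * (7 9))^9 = ((0 5 14 16 3 15 12 6 7 13 2 1))^9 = (0 13 12 16)(1 7 15 14)(2 6 3 5)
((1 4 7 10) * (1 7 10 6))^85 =((1 4 10 7 6))^85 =(10)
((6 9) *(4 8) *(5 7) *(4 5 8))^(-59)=((5 7 8)(6 9))^(-59)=(5 7 8)(6 9)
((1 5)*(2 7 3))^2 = (2 3 7)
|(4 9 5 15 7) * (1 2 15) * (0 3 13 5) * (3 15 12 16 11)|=|(0 15 7 4 9)(1 2 12 16 11 3 13 5)|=40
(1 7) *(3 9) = (1 7)(3 9) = [0, 7, 2, 9, 4, 5, 6, 1, 8, 3]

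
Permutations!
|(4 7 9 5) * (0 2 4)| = |(0 2 4 7 9 5)| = 6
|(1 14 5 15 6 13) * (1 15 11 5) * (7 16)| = 6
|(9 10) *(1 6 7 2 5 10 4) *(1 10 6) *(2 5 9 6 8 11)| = 9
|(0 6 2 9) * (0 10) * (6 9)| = 6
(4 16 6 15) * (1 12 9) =(1 12 9)(4 16 6 15) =[0, 12, 2, 3, 16, 5, 15, 7, 8, 1, 10, 11, 9, 13, 14, 4, 6]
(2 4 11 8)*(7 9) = (2 4 11 8)(7 9) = [0, 1, 4, 3, 11, 5, 6, 9, 2, 7, 10, 8]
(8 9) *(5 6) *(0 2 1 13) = [2, 13, 1, 3, 4, 6, 5, 7, 9, 8, 10, 11, 12, 0] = (0 2 1 13)(5 6)(8 9)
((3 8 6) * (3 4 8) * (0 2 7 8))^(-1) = ((0 2 7 8 6 4))^(-1) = (0 4 6 8 7 2)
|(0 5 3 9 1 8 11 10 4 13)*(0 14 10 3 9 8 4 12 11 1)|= |(0 5 9)(1 4 13 14 10 12 11 3 8)|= 9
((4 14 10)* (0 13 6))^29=((0 13 6)(4 14 10))^29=(0 6 13)(4 10 14)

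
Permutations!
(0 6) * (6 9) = [9, 1, 2, 3, 4, 5, 0, 7, 8, 6] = (0 9 6)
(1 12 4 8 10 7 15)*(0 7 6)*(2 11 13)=(0 7 15 1 12 4 8 10 6)(2 11 13)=[7, 12, 11, 3, 8, 5, 0, 15, 10, 9, 6, 13, 4, 2, 14, 1]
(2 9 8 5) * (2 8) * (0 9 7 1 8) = [9, 8, 7, 3, 4, 0, 6, 1, 5, 2] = (0 9 2 7 1 8 5)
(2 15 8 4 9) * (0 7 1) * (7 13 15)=[13, 0, 7, 3, 9, 5, 6, 1, 4, 2, 10, 11, 12, 15, 14, 8]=(0 13 15 8 4 9 2 7 1)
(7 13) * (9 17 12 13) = (7 9 17 12 13) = [0, 1, 2, 3, 4, 5, 6, 9, 8, 17, 10, 11, 13, 7, 14, 15, 16, 12]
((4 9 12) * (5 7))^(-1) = (4 12 9)(5 7)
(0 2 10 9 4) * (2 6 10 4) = (0 6 10 9 2 4) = [6, 1, 4, 3, 0, 5, 10, 7, 8, 2, 9]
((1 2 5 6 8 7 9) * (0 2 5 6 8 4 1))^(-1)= (0 9 7 8 5 1 4 6 2)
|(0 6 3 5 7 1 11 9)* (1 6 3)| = 8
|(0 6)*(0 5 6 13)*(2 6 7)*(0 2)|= 6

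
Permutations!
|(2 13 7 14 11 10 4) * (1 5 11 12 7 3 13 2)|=30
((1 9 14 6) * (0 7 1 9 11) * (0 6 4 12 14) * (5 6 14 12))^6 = (0 5 11)(1 9 4)(6 14 7)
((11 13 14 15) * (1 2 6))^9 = (11 13 14 15)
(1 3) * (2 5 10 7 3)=[0, 2, 5, 1, 4, 10, 6, 3, 8, 9, 7]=(1 2 5 10 7 3)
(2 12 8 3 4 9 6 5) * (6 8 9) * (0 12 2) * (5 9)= [12, 1, 2, 4, 6, 0, 9, 7, 3, 8, 10, 11, 5]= (0 12 5)(3 4 6 9 8)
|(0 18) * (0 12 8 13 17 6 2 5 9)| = 10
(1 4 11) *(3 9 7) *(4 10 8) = (1 10 8 4 11)(3 9 7) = [0, 10, 2, 9, 11, 5, 6, 3, 4, 7, 8, 1]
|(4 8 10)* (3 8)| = 4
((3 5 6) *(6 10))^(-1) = (3 6 10 5)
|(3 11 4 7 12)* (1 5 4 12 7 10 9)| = |(1 5 4 10 9)(3 11 12)| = 15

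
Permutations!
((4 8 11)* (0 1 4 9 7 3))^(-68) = ((0 1 4 8 11 9 7 3))^(-68) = (0 11)(1 9)(3 8)(4 7)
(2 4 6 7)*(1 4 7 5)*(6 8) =(1 4 8 6 5)(2 7) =[0, 4, 7, 3, 8, 1, 5, 2, 6]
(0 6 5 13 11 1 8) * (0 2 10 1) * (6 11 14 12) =(0 11)(1 8 2 10)(5 13 14 12 6) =[11, 8, 10, 3, 4, 13, 5, 7, 2, 9, 1, 0, 6, 14, 12]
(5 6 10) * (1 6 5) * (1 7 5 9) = (1 6 10 7 5 9) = [0, 6, 2, 3, 4, 9, 10, 5, 8, 1, 7]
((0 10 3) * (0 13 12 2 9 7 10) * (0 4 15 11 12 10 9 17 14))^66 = ((0 4 15 11 12 2 17 14)(3 13 10)(7 9))^66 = (0 15 12 17)(2 14 4 11)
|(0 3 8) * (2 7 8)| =5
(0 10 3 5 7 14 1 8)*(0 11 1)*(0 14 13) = (14)(0 10 3 5 7 13)(1 8 11) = [10, 8, 2, 5, 4, 7, 6, 13, 11, 9, 3, 1, 12, 0, 14]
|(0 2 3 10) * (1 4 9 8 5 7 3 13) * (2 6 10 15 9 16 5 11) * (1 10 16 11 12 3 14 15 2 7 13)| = 66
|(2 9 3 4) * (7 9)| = |(2 7 9 3 4)| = 5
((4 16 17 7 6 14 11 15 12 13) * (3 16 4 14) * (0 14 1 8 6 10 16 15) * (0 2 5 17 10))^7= (17)(10 16)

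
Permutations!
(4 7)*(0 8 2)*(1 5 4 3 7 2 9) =(0 8 9 1 5 4 2)(3 7) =[8, 5, 0, 7, 2, 4, 6, 3, 9, 1]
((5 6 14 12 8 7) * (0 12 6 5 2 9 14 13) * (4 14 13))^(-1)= ((0 12 8 7 2 9 13)(4 14 6))^(-1)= (0 13 9 2 7 8 12)(4 6 14)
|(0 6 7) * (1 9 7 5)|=6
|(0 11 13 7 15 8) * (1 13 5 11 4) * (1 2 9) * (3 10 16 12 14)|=|(0 4 2 9 1 13 7 15 8)(3 10 16 12 14)(5 11)|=90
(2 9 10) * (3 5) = (2 9 10)(3 5) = [0, 1, 9, 5, 4, 3, 6, 7, 8, 10, 2]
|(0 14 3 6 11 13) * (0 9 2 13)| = 15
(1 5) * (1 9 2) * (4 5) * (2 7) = (1 4 5 9 7 2) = [0, 4, 1, 3, 5, 9, 6, 2, 8, 7]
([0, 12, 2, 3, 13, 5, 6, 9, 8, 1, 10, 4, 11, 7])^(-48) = [0, 12, 2, 3, 13, 5, 6, 9, 8, 1, 10, 4, 11, 7]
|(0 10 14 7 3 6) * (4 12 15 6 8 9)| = 11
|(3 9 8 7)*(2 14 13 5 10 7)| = |(2 14 13 5 10 7 3 9 8)| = 9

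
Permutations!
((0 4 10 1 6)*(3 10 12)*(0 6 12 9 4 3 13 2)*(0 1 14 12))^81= (0 3 10 14 12 13 2 1)(4 9)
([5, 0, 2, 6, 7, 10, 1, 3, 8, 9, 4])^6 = [6, 3, 2, 4, 5, 1, 7, 10, 8, 9, 0]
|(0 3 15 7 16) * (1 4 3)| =|(0 1 4 3 15 7 16)| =7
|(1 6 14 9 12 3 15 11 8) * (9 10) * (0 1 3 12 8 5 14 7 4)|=|(0 1 6 7 4)(3 15 11 5 14 10 9 8)|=40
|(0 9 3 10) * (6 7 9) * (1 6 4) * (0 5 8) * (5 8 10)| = 10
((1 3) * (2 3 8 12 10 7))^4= (1 7 8 2 12 3 10)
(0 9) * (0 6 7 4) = (0 9 6 7 4) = [9, 1, 2, 3, 0, 5, 7, 4, 8, 6]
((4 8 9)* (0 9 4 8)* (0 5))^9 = ((0 9 8 4 5))^9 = (0 5 4 8 9)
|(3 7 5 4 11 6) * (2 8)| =|(2 8)(3 7 5 4 11 6)| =6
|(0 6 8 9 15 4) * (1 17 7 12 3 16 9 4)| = |(0 6 8 4)(1 17 7 12 3 16 9 15)| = 8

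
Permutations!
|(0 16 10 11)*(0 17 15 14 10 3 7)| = 20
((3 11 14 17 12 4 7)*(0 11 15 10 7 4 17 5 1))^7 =((0 11 14 5 1)(3 15 10 7)(12 17))^7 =(0 14 1 11 5)(3 7 10 15)(12 17)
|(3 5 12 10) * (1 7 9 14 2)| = |(1 7 9 14 2)(3 5 12 10)| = 20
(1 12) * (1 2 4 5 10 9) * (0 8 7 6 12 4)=(0 8 7 6 12 2)(1 4 5 10 9)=[8, 4, 0, 3, 5, 10, 12, 6, 7, 1, 9, 11, 2]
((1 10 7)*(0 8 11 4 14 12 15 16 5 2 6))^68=(0 11 14 15 5 6 8 4 12 16 2)(1 7 10)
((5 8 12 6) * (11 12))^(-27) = (5 12 8 6 11)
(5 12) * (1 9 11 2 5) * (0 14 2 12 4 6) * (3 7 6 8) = (0 14 2 5 4 8 3 7 6)(1 9 11 12) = [14, 9, 5, 7, 8, 4, 0, 6, 3, 11, 10, 12, 1, 13, 2]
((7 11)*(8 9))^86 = (11)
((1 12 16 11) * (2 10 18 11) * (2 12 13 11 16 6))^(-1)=((1 13 11)(2 10 18 16 12 6))^(-1)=(1 11 13)(2 6 12 16 18 10)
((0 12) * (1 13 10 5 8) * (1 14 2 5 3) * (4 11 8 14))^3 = (14)(0 12)(1 3 10 13)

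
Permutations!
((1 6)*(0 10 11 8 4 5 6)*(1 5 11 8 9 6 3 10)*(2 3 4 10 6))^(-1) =(0 1)(2 9 11 4 5 6 3)(8 10)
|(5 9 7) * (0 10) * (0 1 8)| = 12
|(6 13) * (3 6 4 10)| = 5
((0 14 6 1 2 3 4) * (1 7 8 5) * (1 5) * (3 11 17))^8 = (0 17 1 6 4 11 8 14 3 2 7) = ((0 14 6 7 8 1 2 11 17 3 4))^8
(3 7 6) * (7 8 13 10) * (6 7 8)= (3 6)(8 13 10)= [0, 1, 2, 6, 4, 5, 3, 7, 13, 9, 8, 11, 12, 10]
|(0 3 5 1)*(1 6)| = |(0 3 5 6 1)| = 5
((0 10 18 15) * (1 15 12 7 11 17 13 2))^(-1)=((0 10 18 12 7 11 17 13 2 1 15))^(-1)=(0 15 1 2 13 17 11 7 12 18 10)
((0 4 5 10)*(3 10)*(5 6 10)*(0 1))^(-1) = ((0 4 6 10 1)(3 5))^(-1) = (0 1 10 6 4)(3 5)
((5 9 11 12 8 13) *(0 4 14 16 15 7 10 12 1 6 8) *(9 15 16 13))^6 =(16)(0 7 13)(1 6 8 9 11)(4 10 5)(12 15 14)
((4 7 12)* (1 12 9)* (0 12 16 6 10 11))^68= (0 10 16 9 4)(1 7 12 11 6)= ((0 12 4 7 9 1 16 6 10 11))^68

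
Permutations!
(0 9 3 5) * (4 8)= (0 9 3 5)(4 8)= [9, 1, 2, 5, 8, 0, 6, 7, 4, 3]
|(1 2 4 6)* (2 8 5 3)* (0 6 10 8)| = 6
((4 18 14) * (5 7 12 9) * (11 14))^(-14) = ((4 18 11 14)(5 7 12 9))^(-14) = (4 11)(5 12)(7 9)(14 18)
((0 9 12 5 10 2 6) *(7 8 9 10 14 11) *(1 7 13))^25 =((0 10 2 6)(1 7 8 9 12 5 14 11 13))^25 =(0 10 2 6)(1 11 5 9 7 13 14 12 8)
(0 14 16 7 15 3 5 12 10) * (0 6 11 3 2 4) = (0 14 16 7 15 2 4)(3 5 12 10 6 11) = [14, 1, 4, 5, 0, 12, 11, 15, 8, 9, 6, 3, 10, 13, 16, 2, 7]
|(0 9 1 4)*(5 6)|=|(0 9 1 4)(5 6)|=4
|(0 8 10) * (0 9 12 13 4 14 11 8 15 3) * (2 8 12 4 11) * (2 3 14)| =60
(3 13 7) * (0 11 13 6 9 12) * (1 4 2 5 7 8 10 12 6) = [11, 4, 5, 1, 2, 7, 9, 3, 10, 6, 12, 13, 0, 8] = (0 11 13 8 10 12)(1 4 2 5 7 3)(6 9)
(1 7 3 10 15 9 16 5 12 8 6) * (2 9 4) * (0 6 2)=[6, 7, 9, 10, 0, 12, 1, 3, 2, 16, 15, 11, 8, 13, 14, 4, 5]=(0 6 1 7 3 10 15 4)(2 9 16 5 12 8)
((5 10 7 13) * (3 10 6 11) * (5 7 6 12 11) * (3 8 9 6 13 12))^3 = (3 7 8 5 13 11 6 10 12 9)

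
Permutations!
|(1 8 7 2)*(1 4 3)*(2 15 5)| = |(1 8 7 15 5 2 4 3)| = 8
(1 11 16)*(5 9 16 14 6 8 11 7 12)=(1 7 12 5 9 16)(6 8 11 14)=[0, 7, 2, 3, 4, 9, 8, 12, 11, 16, 10, 14, 5, 13, 6, 15, 1]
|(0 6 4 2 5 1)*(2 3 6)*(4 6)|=4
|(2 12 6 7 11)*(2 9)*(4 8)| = 6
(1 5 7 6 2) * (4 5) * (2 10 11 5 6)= (1 4 6 10 11 5 7 2)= [0, 4, 1, 3, 6, 7, 10, 2, 8, 9, 11, 5]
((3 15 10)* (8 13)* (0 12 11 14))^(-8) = (3 15 10)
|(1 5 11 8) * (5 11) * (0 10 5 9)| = 12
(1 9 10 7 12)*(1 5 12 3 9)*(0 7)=(0 7 3 9 10)(5 12)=[7, 1, 2, 9, 4, 12, 6, 3, 8, 10, 0, 11, 5]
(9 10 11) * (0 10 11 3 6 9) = (0 10 3 6 9 11) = [10, 1, 2, 6, 4, 5, 9, 7, 8, 11, 3, 0]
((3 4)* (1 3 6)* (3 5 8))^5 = ((1 5 8 3 4 6))^5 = (1 6 4 3 8 5)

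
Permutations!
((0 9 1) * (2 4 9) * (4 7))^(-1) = ((0 2 7 4 9 1))^(-1) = (0 1 9 4 7 2)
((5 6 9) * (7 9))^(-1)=(5 9 7 6)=((5 6 7 9))^(-1)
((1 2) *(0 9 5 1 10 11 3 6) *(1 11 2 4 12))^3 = (12)(0 11)(2 10)(3 9)(5 6)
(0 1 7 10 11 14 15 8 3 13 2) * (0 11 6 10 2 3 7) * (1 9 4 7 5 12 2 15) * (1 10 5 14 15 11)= (0 9 4 7 11 15 8 14 10 6 5 12 2 1)(3 13)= [9, 0, 1, 13, 7, 12, 5, 11, 14, 4, 6, 15, 2, 3, 10, 8]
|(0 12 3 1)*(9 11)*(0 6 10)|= |(0 12 3 1 6 10)(9 11)|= 6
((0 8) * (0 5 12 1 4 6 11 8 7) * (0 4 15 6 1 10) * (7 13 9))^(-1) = ((0 13 9 7 4 1 15 6 11 8 5 12 10))^(-1) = (0 10 12 5 8 11 6 15 1 4 7 9 13)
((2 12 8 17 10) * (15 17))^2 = ((2 12 8 15 17 10))^2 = (2 8 17)(10 12 15)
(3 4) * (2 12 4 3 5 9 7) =[0, 1, 12, 3, 5, 9, 6, 2, 8, 7, 10, 11, 4] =(2 12 4 5 9 7)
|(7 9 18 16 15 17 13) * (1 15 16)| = |(1 15 17 13 7 9 18)| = 7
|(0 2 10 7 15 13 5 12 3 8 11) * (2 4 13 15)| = 24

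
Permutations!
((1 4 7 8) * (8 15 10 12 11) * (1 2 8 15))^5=(1 7 4)(2 8)(10 12 11 15)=((1 4 7)(2 8)(10 12 11 15))^5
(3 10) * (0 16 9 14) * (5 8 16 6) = (0 6 5 8 16 9 14)(3 10) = [6, 1, 2, 10, 4, 8, 5, 7, 16, 14, 3, 11, 12, 13, 0, 15, 9]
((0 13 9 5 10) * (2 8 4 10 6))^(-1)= (0 10 4 8 2 6 5 9 13)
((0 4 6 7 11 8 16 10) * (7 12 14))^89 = (0 10 16 8 11 7 14 12 6 4)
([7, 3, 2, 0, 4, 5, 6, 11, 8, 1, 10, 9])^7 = (0 7 11 9 1 3)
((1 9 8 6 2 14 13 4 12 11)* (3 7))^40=(14)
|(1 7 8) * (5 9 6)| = 3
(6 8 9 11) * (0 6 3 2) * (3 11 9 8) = (11)(0 6 3 2) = [6, 1, 0, 2, 4, 5, 3, 7, 8, 9, 10, 11]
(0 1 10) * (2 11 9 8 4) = (0 1 10)(2 11 9 8 4) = [1, 10, 11, 3, 2, 5, 6, 7, 4, 8, 0, 9]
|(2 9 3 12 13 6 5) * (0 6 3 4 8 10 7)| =9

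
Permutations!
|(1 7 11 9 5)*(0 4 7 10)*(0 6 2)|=|(0 4 7 11 9 5 1 10 6 2)|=10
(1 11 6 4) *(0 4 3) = (0 4 1 11 6 3) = [4, 11, 2, 0, 1, 5, 3, 7, 8, 9, 10, 6]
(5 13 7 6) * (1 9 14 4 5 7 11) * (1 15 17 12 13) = (1 9 14 4 5)(6 7)(11 15 17 12 13) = [0, 9, 2, 3, 5, 1, 7, 6, 8, 14, 10, 15, 13, 11, 4, 17, 16, 12]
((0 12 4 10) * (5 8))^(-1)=(0 10 4 12)(5 8)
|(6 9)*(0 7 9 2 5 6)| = |(0 7 9)(2 5 6)| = 3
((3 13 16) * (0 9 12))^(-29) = ((0 9 12)(3 13 16))^(-29) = (0 9 12)(3 13 16)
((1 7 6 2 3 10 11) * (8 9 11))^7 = ((1 7 6 2 3 10 8 9 11))^7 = (1 9 10 2 7 11 8 3 6)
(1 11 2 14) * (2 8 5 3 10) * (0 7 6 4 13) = (0 7 6 4 13)(1 11 8 5 3 10 2 14) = [7, 11, 14, 10, 13, 3, 4, 6, 5, 9, 2, 8, 12, 0, 1]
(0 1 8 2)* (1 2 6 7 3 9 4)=(0 2)(1 8 6 7 3 9 4)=[2, 8, 0, 9, 1, 5, 7, 3, 6, 4]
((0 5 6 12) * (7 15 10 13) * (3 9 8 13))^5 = ((0 5 6 12)(3 9 8 13 7 15 10))^5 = (0 5 6 12)(3 15 13 9 10 7 8)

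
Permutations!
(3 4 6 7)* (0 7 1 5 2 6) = [7, 5, 6, 4, 0, 2, 1, 3] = (0 7 3 4)(1 5 2 6)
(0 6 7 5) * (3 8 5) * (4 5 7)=(0 6 4 5)(3 8 7)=[6, 1, 2, 8, 5, 0, 4, 3, 7]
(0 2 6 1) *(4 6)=(0 2 4 6 1)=[2, 0, 4, 3, 6, 5, 1]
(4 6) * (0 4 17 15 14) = (0 4 6 17 15 14) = [4, 1, 2, 3, 6, 5, 17, 7, 8, 9, 10, 11, 12, 13, 0, 14, 16, 15]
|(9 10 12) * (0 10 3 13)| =|(0 10 12 9 3 13)| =6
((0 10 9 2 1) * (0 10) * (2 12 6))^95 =(1 2 6 12 9 10)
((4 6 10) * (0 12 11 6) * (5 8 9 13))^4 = (13)(0 10 11)(4 6 12)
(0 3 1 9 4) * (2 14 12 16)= (0 3 1 9 4)(2 14 12 16)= [3, 9, 14, 1, 0, 5, 6, 7, 8, 4, 10, 11, 16, 13, 12, 15, 2]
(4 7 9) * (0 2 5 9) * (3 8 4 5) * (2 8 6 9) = [8, 1, 3, 6, 7, 2, 9, 0, 4, 5] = (0 8 4 7)(2 3 6 9 5)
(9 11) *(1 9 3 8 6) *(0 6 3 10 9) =(0 6 1)(3 8)(9 11 10) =[6, 0, 2, 8, 4, 5, 1, 7, 3, 11, 9, 10]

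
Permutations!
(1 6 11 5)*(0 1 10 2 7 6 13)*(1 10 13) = (0 10 2 7 6 11 5 13) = [10, 1, 7, 3, 4, 13, 11, 6, 8, 9, 2, 5, 12, 0]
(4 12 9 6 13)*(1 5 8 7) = (1 5 8 7)(4 12 9 6 13) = [0, 5, 2, 3, 12, 8, 13, 1, 7, 6, 10, 11, 9, 4]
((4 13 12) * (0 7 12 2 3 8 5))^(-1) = ((0 7 12 4 13 2 3 8 5))^(-1) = (0 5 8 3 2 13 4 12 7)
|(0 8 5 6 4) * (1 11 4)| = 7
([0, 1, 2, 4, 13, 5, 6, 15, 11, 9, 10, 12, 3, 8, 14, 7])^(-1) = (3 12 11 8 13 4)(7 15)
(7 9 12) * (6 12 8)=(6 12 7 9 8)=[0, 1, 2, 3, 4, 5, 12, 9, 6, 8, 10, 11, 7]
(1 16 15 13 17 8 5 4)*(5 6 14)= (1 16 15 13 17 8 6 14 5 4)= [0, 16, 2, 3, 1, 4, 14, 7, 6, 9, 10, 11, 12, 17, 5, 13, 15, 8]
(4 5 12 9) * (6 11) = (4 5 12 9)(6 11) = [0, 1, 2, 3, 5, 12, 11, 7, 8, 4, 10, 6, 9]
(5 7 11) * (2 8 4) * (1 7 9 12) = (1 7 11 5 9 12)(2 8 4) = [0, 7, 8, 3, 2, 9, 6, 11, 4, 12, 10, 5, 1]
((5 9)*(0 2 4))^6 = ((0 2 4)(5 9))^6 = (9)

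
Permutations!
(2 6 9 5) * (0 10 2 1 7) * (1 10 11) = (0 11 1 7)(2 6 9 5 10) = [11, 7, 6, 3, 4, 10, 9, 0, 8, 5, 2, 1]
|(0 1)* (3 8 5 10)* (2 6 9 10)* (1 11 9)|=10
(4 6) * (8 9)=(4 6)(8 9)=[0, 1, 2, 3, 6, 5, 4, 7, 9, 8]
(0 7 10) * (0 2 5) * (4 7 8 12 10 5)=(0 8 12 10 2 4 7 5)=[8, 1, 4, 3, 7, 0, 6, 5, 12, 9, 2, 11, 10]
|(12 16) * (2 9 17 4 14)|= |(2 9 17 4 14)(12 16)|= 10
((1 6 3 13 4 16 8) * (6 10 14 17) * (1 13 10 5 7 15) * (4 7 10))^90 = (1 15 7 13 8 16 4 3 6 17 14 10 5) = ((1 5 10 14 17 6 3 4 16 8 13 7 15))^90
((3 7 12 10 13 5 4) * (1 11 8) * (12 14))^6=(3 5 10 14)(4 13 12 7)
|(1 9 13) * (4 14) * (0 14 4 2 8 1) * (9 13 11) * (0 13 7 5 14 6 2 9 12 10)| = 12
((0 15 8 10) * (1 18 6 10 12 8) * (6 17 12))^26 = (0 10 6 8 12 17 18 1 15)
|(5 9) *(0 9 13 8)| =|(0 9 5 13 8)| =5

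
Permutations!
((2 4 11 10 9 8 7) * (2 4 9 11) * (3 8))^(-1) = (2 4 7 8 3 9)(10 11)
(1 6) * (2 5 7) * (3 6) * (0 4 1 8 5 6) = (0 4 1 3)(2 6 8 5 7) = [4, 3, 6, 0, 1, 7, 8, 2, 5]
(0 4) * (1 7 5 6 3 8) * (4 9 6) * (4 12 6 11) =(0 9 11 4)(1 7 5 12 6 3 8) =[9, 7, 2, 8, 0, 12, 3, 5, 1, 11, 10, 4, 6]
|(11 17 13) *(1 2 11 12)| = 6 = |(1 2 11 17 13 12)|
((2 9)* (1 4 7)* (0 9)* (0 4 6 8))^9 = ((0 9 2 4 7 1 6 8))^9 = (0 9 2 4 7 1 6 8)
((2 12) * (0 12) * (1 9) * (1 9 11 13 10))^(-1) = ((0 12 2)(1 11 13 10))^(-1) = (0 2 12)(1 10 13 11)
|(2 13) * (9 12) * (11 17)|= 2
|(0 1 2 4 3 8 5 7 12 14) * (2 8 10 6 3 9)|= 21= |(0 1 8 5 7 12 14)(2 4 9)(3 10 6)|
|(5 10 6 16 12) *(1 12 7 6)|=|(1 12 5 10)(6 16 7)|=12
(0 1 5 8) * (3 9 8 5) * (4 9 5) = [1, 3, 2, 5, 9, 4, 6, 7, 0, 8] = (0 1 3 5 4 9 8)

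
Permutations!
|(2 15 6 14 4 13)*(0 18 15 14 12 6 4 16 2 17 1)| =42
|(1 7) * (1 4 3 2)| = |(1 7 4 3 2)| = 5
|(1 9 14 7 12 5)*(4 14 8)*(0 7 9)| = |(0 7 12 5 1)(4 14 9 8)| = 20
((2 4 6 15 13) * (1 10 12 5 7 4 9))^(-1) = (1 9 2 13 15 6 4 7 5 12 10)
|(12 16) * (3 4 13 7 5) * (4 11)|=6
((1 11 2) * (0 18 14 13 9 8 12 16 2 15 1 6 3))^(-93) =(0 12 18 16 14 2 13 6 9 3 8)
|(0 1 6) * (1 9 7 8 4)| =|(0 9 7 8 4 1 6)| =7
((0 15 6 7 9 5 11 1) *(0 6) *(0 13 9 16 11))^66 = ((0 15 13 9 5)(1 6 7 16 11))^66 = (0 15 13 9 5)(1 6 7 16 11)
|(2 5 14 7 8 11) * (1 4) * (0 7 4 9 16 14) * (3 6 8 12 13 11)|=105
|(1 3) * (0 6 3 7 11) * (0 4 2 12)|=|(0 6 3 1 7 11 4 2 12)|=9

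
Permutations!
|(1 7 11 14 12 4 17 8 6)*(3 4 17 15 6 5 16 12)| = 40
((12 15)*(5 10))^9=((5 10)(12 15))^9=(5 10)(12 15)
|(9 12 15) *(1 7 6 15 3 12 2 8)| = 14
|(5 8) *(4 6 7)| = 6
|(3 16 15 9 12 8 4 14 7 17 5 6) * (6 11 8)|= |(3 16 15 9 12 6)(4 14 7 17 5 11 8)|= 42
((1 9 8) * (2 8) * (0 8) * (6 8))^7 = (0 6 8 1 9 2)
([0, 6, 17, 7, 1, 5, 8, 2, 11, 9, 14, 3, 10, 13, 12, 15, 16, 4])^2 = (1 8 3 2 4 6 11 7 17)(10 12 14)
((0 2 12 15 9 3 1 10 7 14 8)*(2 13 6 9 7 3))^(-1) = (0 8 14 7 15 12 2 9 6 13)(1 3 10)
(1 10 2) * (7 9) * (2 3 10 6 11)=(1 6 11 2)(3 10)(7 9)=[0, 6, 1, 10, 4, 5, 11, 9, 8, 7, 3, 2]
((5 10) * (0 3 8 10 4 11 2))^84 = ((0 3 8 10 5 4 11 2))^84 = (0 5)(2 10)(3 4)(8 11)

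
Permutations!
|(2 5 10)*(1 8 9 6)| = 12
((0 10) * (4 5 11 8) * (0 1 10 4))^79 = ((0 4 5 11 8)(1 10))^79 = (0 8 11 5 4)(1 10)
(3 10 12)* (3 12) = [0, 1, 2, 10, 4, 5, 6, 7, 8, 9, 3, 11, 12] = (12)(3 10)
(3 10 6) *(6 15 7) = [0, 1, 2, 10, 4, 5, 3, 6, 8, 9, 15, 11, 12, 13, 14, 7] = (3 10 15 7 6)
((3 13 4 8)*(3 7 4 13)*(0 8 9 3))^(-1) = ((13)(0 8 7 4 9 3))^(-1) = (13)(0 3 9 4 7 8)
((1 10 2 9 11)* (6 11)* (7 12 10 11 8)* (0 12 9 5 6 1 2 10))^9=(0 12)(1 11 2 5 6 8 7 9)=((0 12)(1 11 2 5 6 8 7 9))^9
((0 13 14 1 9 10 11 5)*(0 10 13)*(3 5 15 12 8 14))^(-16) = (1 11 9 15 13 12 3 8 5 14 10)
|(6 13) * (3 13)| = |(3 13 6)| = 3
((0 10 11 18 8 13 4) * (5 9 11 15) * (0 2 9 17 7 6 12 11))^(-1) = (0 9 2 4 13 8 18 11 12 6 7 17 5 15 10)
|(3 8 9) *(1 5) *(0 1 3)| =6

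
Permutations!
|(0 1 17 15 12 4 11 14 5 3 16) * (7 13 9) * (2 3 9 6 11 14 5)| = |(0 1 17 15 12 4 14 2 3 16)(5 9 7 13 6 11)| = 30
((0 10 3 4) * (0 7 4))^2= (0 3 10)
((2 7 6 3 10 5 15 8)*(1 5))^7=(1 3 7 8 5 10 6 2 15)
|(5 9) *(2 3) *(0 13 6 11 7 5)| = 14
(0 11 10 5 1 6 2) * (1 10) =(0 11 1 6 2)(5 10) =[11, 6, 0, 3, 4, 10, 2, 7, 8, 9, 5, 1]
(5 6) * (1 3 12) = (1 3 12)(5 6) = [0, 3, 2, 12, 4, 6, 5, 7, 8, 9, 10, 11, 1]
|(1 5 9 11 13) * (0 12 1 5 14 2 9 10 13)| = 21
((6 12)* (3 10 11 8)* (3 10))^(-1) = ((6 12)(8 10 11))^(-1) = (6 12)(8 11 10)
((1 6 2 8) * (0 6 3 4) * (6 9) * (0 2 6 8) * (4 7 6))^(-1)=(0 2 4 6 7 3 1 8 9)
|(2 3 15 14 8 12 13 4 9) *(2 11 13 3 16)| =|(2 16)(3 15 14 8 12)(4 9 11 13)| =20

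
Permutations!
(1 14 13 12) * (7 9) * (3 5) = [0, 14, 2, 5, 4, 3, 6, 9, 8, 7, 10, 11, 1, 12, 13] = (1 14 13 12)(3 5)(7 9)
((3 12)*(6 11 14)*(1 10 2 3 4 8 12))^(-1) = ((1 10 2 3)(4 8 12)(6 11 14))^(-1) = (1 3 2 10)(4 12 8)(6 14 11)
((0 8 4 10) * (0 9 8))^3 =((4 10 9 8))^3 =(4 8 9 10)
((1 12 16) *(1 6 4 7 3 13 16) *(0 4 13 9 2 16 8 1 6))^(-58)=(0 2 3 4 16 9 7)(1 6 8 12 13)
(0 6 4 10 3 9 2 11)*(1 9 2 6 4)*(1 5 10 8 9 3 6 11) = (0 4 8 9 11)(1 3 2)(5 10 6) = [4, 3, 1, 2, 8, 10, 5, 7, 9, 11, 6, 0]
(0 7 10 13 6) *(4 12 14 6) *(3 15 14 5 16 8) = [7, 1, 2, 15, 12, 16, 0, 10, 3, 9, 13, 11, 5, 4, 6, 14, 8] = (0 7 10 13 4 12 5 16 8 3 15 14 6)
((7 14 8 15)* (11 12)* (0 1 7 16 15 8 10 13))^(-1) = ((0 1 7 14 10 13)(11 12)(15 16))^(-1) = (0 13 10 14 7 1)(11 12)(15 16)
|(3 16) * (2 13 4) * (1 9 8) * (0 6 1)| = 30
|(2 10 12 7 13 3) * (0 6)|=6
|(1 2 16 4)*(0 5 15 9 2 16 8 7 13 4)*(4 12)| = |(0 5 15 9 2 8 7 13 12 4 1 16)| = 12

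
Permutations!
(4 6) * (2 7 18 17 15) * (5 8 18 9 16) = [0, 1, 7, 3, 6, 8, 4, 9, 18, 16, 10, 11, 12, 13, 14, 2, 5, 15, 17] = (2 7 9 16 5 8 18 17 15)(4 6)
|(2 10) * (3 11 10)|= 4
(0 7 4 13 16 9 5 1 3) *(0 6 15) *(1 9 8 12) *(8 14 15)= (0 7 4 13 16 14 15)(1 3 6 8 12)(5 9)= [7, 3, 2, 6, 13, 9, 8, 4, 12, 5, 10, 11, 1, 16, 15, 0, 14]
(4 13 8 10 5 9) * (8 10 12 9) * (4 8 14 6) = (4 13 10 5 14 6)(8 12 9) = [0, 1, 2, 3, 13, 14, 4, 7, 12, 8, 5, 11, 9, 10, 6]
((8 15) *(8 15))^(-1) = (15)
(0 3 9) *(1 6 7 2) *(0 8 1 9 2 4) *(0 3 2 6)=(0 2 9 8 1)(3 6 7 4)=[2, 0, 9, 6, 3, 5, 7, 4, 1, 8]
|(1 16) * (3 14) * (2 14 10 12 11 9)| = 14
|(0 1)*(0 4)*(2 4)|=4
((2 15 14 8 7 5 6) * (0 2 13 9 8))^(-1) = (0 14 15 2)(5 7 8 9 13 6)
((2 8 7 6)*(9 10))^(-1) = (2 6 7 8)(9 10)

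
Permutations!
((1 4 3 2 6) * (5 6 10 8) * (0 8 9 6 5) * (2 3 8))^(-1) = (0 8 4 1 6 9 10 2)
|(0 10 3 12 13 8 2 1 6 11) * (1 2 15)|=|(0 10 3 12 13 8 15 1 6 11)|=10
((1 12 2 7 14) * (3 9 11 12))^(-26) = ((1 3 9 11 12 2 7 14))^(-26) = (1 7 12 9)(2 11 3 14)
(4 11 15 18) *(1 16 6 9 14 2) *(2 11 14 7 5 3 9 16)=(1 2)(3 9 7 5)(4 14 11 15 18)(6 16)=[0, 2, 1, 9, 14, 3, 16, 5, 8, 7, 10, 15, 12, 13, 11, 18, 6, 17, 4]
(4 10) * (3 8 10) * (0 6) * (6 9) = (0 9 6)(3 8 10 4) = [9, 1, 2, 8, 3, 5, 0, 7, 10, 6, 4]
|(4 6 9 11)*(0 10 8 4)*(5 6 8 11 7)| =12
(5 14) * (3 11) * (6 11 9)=(3 9 6 11)(5 14)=[0, 1, 2, 9, 4, 14, 11, 7, 8, 6, 10, 3, 12, 13, 5]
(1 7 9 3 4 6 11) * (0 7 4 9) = [7, 4, 2, 9, 6, 5, 11, 0, 8, 3, 10, 1] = (0 7)(1 4 6 11)(3 9)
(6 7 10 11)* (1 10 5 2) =(1 10 11 6 7 5 2) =[0, 10, 1, 3, 4, 2, 7, 5, 8, 9, 11, 6]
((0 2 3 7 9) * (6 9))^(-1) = ((0 2 3 7 6 9))^(-1) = (0 9 6 7 3 2)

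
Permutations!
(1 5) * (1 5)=(5)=[0, 1, 2, 3, 4, 5]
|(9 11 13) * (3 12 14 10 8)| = |(3 12 14 10 8)(9 11 13)| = 15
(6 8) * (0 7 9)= (0 7 9)(6 8)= [7, 1, 2, 3, 4, 5, 8, 9, 6, 0]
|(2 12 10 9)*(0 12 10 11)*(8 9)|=|(0 12 11)(2 10 8 9)|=12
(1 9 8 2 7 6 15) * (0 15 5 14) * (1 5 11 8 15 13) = (0 13 1 9 15 5 14)(2 7 6 11 8) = [13, 9, 7, 3, 4, 14, 11, 6, 2, 15, 10, 8, 12, 1, 0, 5]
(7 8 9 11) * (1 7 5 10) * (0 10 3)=(0 10 1 7 8 9 11 5 3)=[10, 7, 2, 0, 4, 3, 6, 8, 9, 11, 1, 5]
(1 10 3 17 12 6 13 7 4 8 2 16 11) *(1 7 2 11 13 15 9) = (1 10 3 17 12 6 15 9)(2 16 13)(4 8 11 7) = [0, 10, 16, 17, 8, 5, 15, 4, 11, 1, 3, 7, 6, 2, 14, 9, 13, 12]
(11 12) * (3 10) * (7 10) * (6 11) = (3 7 10)(6 11 12) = [0, 1, 2, 7, 4, 5, 11, 10, 8, 9, 3, 12, 6]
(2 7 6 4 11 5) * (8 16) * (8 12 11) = (2 7 6 4 8 16 12 11 5) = [0, 1, 7, 3, 8, 2, 4, 6, 16, 9, 10, 5, 11, 13, 14, 15, 12]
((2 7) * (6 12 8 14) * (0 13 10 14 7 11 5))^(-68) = ((0 13 10 14 6 12 8 7 2 11 5))^(-68) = (0 11 7 12 14 13 5 2 8 6 10)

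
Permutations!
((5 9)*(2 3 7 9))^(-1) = (2 5 9 7 3) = ((2 3 7 9 5))^(-1)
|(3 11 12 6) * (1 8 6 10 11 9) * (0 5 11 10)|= |(0 5 11 12)(1 8 6 3 9)|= 20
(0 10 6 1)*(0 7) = [10, 7, 2, 3, 4, 5, 1, 0, 8, 9, 6] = (0 10 6 1 7)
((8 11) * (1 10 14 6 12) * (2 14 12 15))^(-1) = (1 12 10)(2 15 6 14)(8 11)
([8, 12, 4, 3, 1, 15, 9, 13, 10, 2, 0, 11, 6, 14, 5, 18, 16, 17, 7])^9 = [0, 9, 12, 3, 6, 7, 4, 5, 8, 1, 10, 11, 2, 15, 18, 13, 16, 17, 14]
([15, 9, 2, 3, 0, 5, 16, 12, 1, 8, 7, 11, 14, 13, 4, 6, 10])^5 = [7, 8, 2, 3, 10, 5, 14, 15, 9, 1, 0, 11, 6, 13, 16, 12, 4]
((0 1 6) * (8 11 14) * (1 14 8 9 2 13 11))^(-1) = ((0 14 9 2 13 11 8 1 6))^(-1) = (0 6 1 8 11 13 2 9 14)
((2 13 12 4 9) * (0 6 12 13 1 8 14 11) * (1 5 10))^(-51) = ((0 6 12 4 9 2 5 10 1 8 14 11))^(-51) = (0 8 5 4)(1 2 12 11)(6 14 10 9)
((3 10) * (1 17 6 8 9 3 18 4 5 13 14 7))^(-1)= (1 7 14 13 5 4 18 10 3 9 8 6 17)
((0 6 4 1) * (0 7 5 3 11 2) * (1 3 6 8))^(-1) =((0 8 1 7 5 6 4 3 11 2))^(-1) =(0 2 11 3 4 6 5 7 1 8)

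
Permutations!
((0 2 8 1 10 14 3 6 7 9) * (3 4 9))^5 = (0 14 8 9 10 2 4 1)(3 7 6)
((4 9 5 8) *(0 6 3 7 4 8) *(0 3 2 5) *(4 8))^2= ((0 6 2 5 3 7 8 4 9))^2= (0 2 3 8 9 6 5 7 4)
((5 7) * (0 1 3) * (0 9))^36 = (9)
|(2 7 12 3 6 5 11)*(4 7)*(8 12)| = 9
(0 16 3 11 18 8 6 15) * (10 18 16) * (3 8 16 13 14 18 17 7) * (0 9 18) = (0 10 17 7 3 11 13 14)(6 15 9 18 16 8) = [10, 1, 2, 11, 4, 5, 15, 3, 6, 18, 17, 13, 12, 14, 0, 9, 8, 7, 16]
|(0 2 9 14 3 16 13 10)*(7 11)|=8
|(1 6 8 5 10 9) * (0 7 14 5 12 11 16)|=12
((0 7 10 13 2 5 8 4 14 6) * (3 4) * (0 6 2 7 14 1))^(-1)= ((0 14 2 5 8 3 4 1)(7 10 13))^(-1)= (0 1 4 3 8 5 2 14)(7 13 10)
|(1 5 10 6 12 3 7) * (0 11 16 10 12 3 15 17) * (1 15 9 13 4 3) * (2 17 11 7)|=16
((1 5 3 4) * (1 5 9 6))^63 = (9)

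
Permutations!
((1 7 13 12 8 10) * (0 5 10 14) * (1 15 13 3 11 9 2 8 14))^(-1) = ((0 5 10 15 13 12 14)(1 7 3 11 9 2 8))^(-1) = (0 14 12 13 15 10 5)(1 8 2 9 11 3 7)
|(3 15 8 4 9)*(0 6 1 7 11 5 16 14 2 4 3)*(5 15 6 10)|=56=|(0 10 5 16 14 2 4 9)(1 7 11 15 8 3 6)|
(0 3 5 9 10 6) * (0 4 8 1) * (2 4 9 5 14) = [3, 0, 4, 14, 8, 5, 9, 7, 1, 10, 6, 11, 12, 13, 2] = (0 3 14 2 4 8 1)(6 9 10)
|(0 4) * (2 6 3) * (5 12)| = |(0 4)(2 6 3)(5 12)| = 6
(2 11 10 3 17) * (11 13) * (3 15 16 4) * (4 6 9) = (2 13 11 10 15 16 6 9 4 3 17) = [0, 1, 13, 17, 3, 5, 9, 7, 8, 4, 15, 10, 12, 11, 14, 16, 6, 2]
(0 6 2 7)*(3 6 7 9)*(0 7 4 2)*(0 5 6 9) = [4, 1, 0, 9, 2, 6, 5, 7, 8, 3] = (0 4 2)(3 9)(5 6)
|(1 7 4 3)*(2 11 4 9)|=7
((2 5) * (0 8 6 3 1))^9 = (0 1 3 6 8)(2 5)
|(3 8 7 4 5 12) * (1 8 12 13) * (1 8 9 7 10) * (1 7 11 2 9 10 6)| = 24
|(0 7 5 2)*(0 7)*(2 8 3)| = |(2 7 5 8 3)| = 5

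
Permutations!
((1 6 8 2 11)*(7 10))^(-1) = ((1 6 8 2 11)(7 10))^(-1) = (1 11 2 8 6)(7 10)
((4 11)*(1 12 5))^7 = ((1 12 5)(4 11))^7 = (1 12 5)(4 11)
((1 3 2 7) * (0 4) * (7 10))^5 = (10)(0 4)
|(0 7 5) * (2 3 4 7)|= 6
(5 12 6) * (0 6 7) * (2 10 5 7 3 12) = (0 6 7)(2 10 5)(3 12) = [6, 1, 10, 12, 4, 2, 7, 0, 8, 9, 5, 11, 3]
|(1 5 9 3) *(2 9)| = |(1 5 2 9 3)| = 5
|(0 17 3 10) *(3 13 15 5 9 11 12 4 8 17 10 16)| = 18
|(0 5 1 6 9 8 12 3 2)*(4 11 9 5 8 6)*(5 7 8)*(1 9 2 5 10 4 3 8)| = 30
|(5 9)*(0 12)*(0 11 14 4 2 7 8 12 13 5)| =28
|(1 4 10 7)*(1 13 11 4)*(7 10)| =|(4 7 13 11)| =4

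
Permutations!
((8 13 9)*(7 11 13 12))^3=((7 11 13 9 8 12))^3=(7 9)(8 11)(12 13)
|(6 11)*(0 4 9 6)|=5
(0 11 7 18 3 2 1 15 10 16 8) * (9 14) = (0 11 7 18 3 2 1 15 10 16 8)(9 14) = [11, 15, 1, 2, 4, 5, 6, 18, 0, 14, 16, 7, 12, 13, 9, 10, 8, 17, 3]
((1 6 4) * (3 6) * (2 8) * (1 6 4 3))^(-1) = (2 8)(3 6 4) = ((2 8)(3 4 6))^(-1)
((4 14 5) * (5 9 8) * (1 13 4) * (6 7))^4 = ((1 13 4 14 9 8 5)(6 7))^4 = (1 9 13 8 4 5 14)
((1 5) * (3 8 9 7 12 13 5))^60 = (1 7)(3 12)(5 9)(8 13)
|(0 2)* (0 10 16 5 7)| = 6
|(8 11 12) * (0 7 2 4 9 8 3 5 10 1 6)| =|(0 7 2 4 9 8 11 12 3 5 10 1 6)| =13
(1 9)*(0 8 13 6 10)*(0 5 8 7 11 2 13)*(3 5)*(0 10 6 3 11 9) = (0 7 9 1)(2 13 3 5 8 10 11) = [7, 0, 13, 5, 4, 8, 6, 9, 10, 1, 11, 2, 12, 3]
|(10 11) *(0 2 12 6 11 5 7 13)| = 9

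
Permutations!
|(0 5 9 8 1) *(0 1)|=4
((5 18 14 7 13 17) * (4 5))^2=((4 5 18 14 7 13 17))^2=(4 18 7 17 5 14 13)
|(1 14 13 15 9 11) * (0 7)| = |(0 7)(1 14 13 15 9 11)| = 6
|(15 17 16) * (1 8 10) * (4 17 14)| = |(1 8 10)(4 17 16 15 14)| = 15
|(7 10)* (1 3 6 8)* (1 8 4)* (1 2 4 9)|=4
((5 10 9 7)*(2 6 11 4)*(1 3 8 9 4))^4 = ((1 3 8 9 7 5 10 4 2 6 11))^4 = (1 7 2 3 5 6 8 10 11 9 4)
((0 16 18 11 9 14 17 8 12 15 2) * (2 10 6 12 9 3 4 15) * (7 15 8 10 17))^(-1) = (0 2 12 6 10 17 15 7 14 9 8 4 3 11 18 16)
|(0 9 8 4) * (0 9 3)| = 6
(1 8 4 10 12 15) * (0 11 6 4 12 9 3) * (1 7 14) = (0 11 6 4 10 9 3)(1 8 12 15 7 14) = [11, 8, 2, 0, 10, 5, 4, 14, 12, 3, 9, 6, 15, 13, 1, 7]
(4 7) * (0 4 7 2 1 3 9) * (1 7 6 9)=(0 4 2 7 6 9)(1 3)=[4, 3, 7, 1, 2, 5, 9, 6, 8, 0]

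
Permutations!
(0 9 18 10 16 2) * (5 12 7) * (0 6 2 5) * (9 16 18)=(0 16 5 12 7)(2 6)(10 18)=[16, 1, 6, 3, 4, 12, 2, 0, 8, 9, 18, 11, 7, 13, 14, 15, 5, 17, 10]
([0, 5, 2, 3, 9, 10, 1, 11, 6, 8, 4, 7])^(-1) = [0, 6, 2, 3, 10, 1, 8, 11, 9, 4, 5, 7]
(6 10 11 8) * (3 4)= [0, 1, 2, 4, 3, 5, 10, 7, 6, 9, 11, 8]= (3 4)(6 10 11 8)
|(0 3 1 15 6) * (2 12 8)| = 15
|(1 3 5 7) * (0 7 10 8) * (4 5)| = 8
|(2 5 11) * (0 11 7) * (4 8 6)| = 15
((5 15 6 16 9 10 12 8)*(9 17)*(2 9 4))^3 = (2 12 15 17 9 8 6 4 10 5 16)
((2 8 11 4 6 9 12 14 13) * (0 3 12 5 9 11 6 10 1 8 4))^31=(0 10 12 8 13 11 4 3 1 14 6 2)(5 9)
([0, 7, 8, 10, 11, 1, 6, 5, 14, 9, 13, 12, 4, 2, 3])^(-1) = (1 5 7)(2 13 10 3 14 8)(4 12 11)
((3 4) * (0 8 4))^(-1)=((0 8 4 3))^(-1)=(0 3 4 8)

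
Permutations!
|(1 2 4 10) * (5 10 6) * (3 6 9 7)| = |(1 2 4 9 7 3 6 5 10)| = 9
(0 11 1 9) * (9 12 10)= [11, 12, 2, 3, 4, 5, 6, 7, 8, 0, 9, 1, 10]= (0 11 1 12 10 9)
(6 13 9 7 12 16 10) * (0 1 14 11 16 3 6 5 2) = (0 1 14 11 16 10 5 2)(3 6 13 9 7 12) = [1, 14, 0, 6, 4, 2, 13, 12, 8, 7, 5, 16, 3, 9, 11, 15, 10]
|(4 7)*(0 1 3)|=6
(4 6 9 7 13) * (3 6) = [0, 1, 2, 6, 3, 5, 9, 13, 8, 7, 10, 11, 12, 4] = (3 6 9 7 13 4)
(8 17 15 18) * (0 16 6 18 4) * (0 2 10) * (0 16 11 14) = (0 11 14)(2 10 16 6 18 8 17 15 4) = [11, 1, 10, 3, 2, 5, 18, 7, 17, 9, 16, 14, 12, 13, 0, 4, 6, 15, 8]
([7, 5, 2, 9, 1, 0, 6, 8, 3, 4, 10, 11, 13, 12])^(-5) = (0 3 1 7 9 5 8 4)(12 13)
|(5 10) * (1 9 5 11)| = 5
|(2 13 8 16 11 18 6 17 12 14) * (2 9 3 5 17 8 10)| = |(2 13 10)(3 5 17 12 14 9)(6 8 16 11 18)| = 30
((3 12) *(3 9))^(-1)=(3 9 12)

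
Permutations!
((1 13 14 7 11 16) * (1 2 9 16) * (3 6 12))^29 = ((1 13 14 7 11)(2 9 16)(3 6 12))^29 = (1 11 7 14 13)(2 16 9)(3 12 6)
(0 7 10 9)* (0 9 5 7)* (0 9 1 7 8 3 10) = (0 9 1 7)(3 10 5 8) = [9, 7, 2, 10, 4, 8, 6, 0, 3, 1, 5]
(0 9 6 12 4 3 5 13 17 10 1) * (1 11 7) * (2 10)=(0 9 6 12 4 3 5 13 17 2 10 11 7 1)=[9, 0, 10, 5, 3, 13, 12, 1, 8, 6, 11, 7, 4, 17, 14, 15, 16, 2]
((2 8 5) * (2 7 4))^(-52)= (2 7 8 4 5)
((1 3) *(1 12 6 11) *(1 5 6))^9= (12)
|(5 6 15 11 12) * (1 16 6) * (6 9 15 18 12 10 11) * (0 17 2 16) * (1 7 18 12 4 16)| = 36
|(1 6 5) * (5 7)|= |(1 6 7 5)|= 4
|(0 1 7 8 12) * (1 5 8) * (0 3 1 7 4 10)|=|(0 5 8 12 3 1 4 10)|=8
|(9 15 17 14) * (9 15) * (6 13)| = |(6 13)(14 15 17)| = 6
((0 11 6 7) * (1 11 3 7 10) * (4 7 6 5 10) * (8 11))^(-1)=((0 3 6 4 7)(1 8 11 5 10))^(-1)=(0 7 4 6 3)(1 10 5 11 8)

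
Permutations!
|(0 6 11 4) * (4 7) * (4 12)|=|(0 6 11 7 12 4)|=6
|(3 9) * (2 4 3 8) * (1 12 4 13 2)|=6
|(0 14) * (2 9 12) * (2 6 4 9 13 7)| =|(0 14)(2 13 7)(4 9 12 6)| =12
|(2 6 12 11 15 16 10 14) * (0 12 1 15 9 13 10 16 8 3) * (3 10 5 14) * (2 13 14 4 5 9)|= |(16)(0 12 11 2 6 1 15 8 10 3)(4 5)(9 14 13)|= 30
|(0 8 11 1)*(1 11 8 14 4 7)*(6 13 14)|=7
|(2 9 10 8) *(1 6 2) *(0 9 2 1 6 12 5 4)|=9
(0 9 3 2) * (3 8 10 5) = [9, 1, 0, 2, 4, 3, 6, 7, 10, 8, 5] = (0 9 8 10 5 3 2)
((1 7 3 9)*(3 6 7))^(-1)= ((1 3 9)(6 7))^(-1)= (1 9 3)(6 7)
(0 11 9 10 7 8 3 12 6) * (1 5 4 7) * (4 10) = (0 11 9 4 7 8 3 12 6)(1 5 10) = [11, 5, 2, 12, 7, 10, 0, 8, 3, 4, 1, 9, 6]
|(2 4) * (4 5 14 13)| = 5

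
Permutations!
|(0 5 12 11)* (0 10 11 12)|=2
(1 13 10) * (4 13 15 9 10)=(1 15 9 10)(4 13)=[0, 15, 2, 3, 13, 5, 6, 7, 8, 10, 1, 11, 12, 4, 14, 9]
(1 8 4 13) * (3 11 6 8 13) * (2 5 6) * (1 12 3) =[0, 13, 5, 11, 1, 6, 8, 7, 4, 9, 10, 2, 3, 12] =(1 13 12 3 11 2 5 6 8 4)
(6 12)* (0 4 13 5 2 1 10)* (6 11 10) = (0 4 13 5 2 1 6 12 11 10) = [4, 6, 1, 3, 13, 2, 12, 7, 8, 9, 0, 10, 11, 5]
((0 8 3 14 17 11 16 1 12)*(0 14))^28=((0 8 3)(1 12 14 17 11 16))^28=(0 8 3)(1 11 14)(12 16 17)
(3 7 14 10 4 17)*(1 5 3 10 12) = (1 5 3 7 14 12)(4 17 10) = [0, 5, 2, 7, 17, 3, 6, 14, 8, 9, 4, 11, 1, 13, 12, 15, 16, 10]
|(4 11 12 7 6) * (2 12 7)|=|(2 12)(4 11 7 6)|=4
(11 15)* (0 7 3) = (0 7 3)(11 15) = [7, 1, 2, 0, 4, 5, 6, 3, 8, 9, 10, 15, 12, 13, 14, 11]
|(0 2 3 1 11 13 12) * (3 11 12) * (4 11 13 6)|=6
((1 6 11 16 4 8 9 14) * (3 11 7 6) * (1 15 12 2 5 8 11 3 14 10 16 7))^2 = (1 15 2 8 10 4 7)(5 9 16 11 6 14 12)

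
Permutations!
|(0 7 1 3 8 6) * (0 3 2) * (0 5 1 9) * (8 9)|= |(0 7 8 6 3 9)(1 2 5)|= 6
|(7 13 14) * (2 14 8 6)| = |(2 14 7 13 8 6)| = 6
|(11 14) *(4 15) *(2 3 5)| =|(2 3 5)(4 15)(11 14)| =6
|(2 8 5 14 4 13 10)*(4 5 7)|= 6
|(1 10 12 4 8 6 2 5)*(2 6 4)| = |(1 10 12 2 5)(4 8)| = 10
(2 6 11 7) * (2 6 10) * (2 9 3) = (2 10 9 3)(6 11 7) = [0, 1, 10, 2, 4, 5, 11, 6, 8, 3, 9, 7]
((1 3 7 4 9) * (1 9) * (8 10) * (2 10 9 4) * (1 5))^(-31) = ((1 3 7 2 10 8 9 4 5))^(-31) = (1 8 3 9 7 4 2 5 10)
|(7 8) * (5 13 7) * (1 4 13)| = |(1 4 13 7 8 5)| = 6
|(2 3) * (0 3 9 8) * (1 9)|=|(0 3 2 1 9 8)|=6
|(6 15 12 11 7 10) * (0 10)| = 7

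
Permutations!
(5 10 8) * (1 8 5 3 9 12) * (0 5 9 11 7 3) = (0 5 10 9 12 1 8)(3 11 7) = [5, 8, 2, 11, 4, 10, 6, 3, 0, 12, 9, 7, 1]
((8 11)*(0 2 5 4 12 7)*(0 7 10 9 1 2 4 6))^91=(0 4 12 10 9 1 2 5 6)(8 11)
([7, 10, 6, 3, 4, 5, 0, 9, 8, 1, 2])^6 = [6, 9, 10, 3, 4, 5, 2, 0, 8, 7, 1]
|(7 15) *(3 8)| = 2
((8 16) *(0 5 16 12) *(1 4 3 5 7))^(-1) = (0 12 8 16 5 3 4 1 7)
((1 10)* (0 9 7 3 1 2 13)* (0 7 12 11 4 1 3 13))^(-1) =(0 2 10 1 4 11 12 9)(7 13)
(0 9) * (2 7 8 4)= (0 9)(2 7 8 4)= [9, 1, 7, 3, 2, 5, 6, 8, 4, 0]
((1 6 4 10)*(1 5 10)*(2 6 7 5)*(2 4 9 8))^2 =((1 7 5 10 4)(2 6 9 8))^2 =(1 5 4 7 10)(2 9)(6 8)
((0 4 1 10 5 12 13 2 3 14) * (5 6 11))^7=((0 4 1 10 6 11 5 12 13 2 3 14))^7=(0 12 1 2 6 14 5 4 13 10 3 11)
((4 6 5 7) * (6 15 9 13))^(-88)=(4 13 7 9 5 15 6)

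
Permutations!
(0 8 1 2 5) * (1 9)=(0 8 9 1 2 5)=[8, 2, 5, 3, 4, 0, 6, 7, 9, 1]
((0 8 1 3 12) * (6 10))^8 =((0 8 1 3 12)(6 10))^8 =(0 3 8 12 1)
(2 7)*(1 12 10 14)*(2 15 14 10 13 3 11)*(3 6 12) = (1 3 11 2 7 15 14)(6 12 13) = [0, 3, 7, 11, 4, 5, 12, 15, 8, 9, 10, 2, 13, 6, 1, 14]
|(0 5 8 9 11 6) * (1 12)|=6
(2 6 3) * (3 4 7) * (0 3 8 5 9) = (0 3 2 6 4 7 8 5 9) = [3, 1, 6, 2, 7, 9, 4, 8, 5, 0]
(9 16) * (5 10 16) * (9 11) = [0, 1, 2, 3, 4, 10, 6, 7, 8, 5, 16, 9, 12, 13, 14, 15, 11] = (5 10 16 11 9)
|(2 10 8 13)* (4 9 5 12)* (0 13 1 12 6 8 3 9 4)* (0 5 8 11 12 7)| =36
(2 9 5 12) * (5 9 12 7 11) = [0, 1, 12, 3, 4, 7, 6, 11, 8, 9, 10, 5, 2] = (2 12)(5 7 11)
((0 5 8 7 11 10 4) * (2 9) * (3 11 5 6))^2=(0 3 10)(4 6 11)(5 7 8)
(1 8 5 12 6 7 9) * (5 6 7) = (1 8 6 5 12 7 9) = [0, 8, 2, 3, 4, 12, 5, 9, 6, 1, 10, 11, 7]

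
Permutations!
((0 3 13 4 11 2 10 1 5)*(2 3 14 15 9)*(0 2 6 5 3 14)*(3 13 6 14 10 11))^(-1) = (1 10 11 2 5 6 3 4 13)(9 15 14)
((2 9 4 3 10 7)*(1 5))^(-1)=(1 5)(2 7 10 3 4 9)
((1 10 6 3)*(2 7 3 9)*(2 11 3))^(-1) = (1 3 11 9 6 10)(2 7)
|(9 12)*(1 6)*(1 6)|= 2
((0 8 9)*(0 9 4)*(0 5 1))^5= (9)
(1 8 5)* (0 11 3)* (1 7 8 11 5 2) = (0 5 7 8 2 1 11 3) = [5, 11, 1, 0, 4, 7, 6, 8, 2, 9, 10, 3]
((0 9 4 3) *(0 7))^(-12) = (0 3 9 7 4)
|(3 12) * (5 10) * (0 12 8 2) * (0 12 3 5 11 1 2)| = 6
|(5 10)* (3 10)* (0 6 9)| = 3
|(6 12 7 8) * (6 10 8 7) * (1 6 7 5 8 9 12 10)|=8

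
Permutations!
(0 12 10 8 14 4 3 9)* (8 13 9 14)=(0 12 10 13 9)(3 14 4)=[12, 1, 2, 14, 3, 5, 6, 7, 8, 0, 13, 11, 10, 9, 4]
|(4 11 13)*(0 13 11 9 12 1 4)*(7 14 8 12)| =|(0 13)(1 4 9 7 14 8 12)| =14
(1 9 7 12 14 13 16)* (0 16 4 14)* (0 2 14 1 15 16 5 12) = (0 5 12 2 14 13 4 1 9 7)(15 16) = [5, 9, 14, 3, 1, 12, 6, 0, 8, 7, 10, 11, 2, 4, 13, 16, 15]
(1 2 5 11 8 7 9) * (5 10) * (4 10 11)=(1 2 11 8 7 9)(4 10 5)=[0, 2, 11, 3, 10, 4, 6, 9, 7, 1, 5, 8]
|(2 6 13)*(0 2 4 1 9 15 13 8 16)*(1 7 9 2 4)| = 11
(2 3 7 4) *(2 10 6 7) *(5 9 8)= [0, 1, 3, 2, 10, 9, 7, 4, 5, 8, 6]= (2 3)(4 10 6 7)(5 9 8)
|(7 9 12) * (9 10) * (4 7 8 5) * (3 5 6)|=9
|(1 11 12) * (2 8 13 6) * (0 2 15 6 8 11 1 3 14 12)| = 6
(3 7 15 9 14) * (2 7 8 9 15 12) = [0, 1, 7, 8, 4, 5, 6, 12, 9, 14, 10, 11, 2, 13, 3, 15] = (15)(2 7 12)(3 8 9 14)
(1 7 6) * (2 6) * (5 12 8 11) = (1 7 2 6)(5 12 8 11) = [0, 7, 6, 3, 4, 12, 1, 2, 11, 9, 10, 5, 8]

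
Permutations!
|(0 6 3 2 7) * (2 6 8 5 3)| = 7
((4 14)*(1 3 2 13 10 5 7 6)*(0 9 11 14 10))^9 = (0 1 10 9 3 5 11 2 7 14 13 6 4)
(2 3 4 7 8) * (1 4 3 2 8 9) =(1 4 7 9) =[0, 4, 2, 3, 7, 5, 6, 9, 8, 1]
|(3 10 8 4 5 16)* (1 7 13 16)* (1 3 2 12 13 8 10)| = |(1 7 8 4 5 3)(2 12 13 16)| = 12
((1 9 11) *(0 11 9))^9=(11)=((0 11 1))^9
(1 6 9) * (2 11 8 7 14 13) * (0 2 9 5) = (0 2 11 8 7 14 13 9 1 6 5) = [2, 6, 11, 3, 4, 0, 5, 14, 7, 1, 10, 8, 12, 9, 13]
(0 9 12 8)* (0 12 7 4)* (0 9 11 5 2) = [11, 1, 0, 3, 9, 2, 6, 4, 12, 7, 10, 5, 8] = (0 11 5 2)(4 9 7)(8 12)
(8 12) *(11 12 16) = (8 16 11 12) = [0, 1, 2, 3, 4, 5, 6, 7, 16, 9, 10, 12, 8, 13, 14, 15, 11]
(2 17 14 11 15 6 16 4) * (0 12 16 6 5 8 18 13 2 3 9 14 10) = (0 12 16 4 3 9 14 11 15 5 8 18 13 2 17 10) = [12, 1, 17, 9, 3, 8, 6, 7, 18, 14, 0, 15, 16, 2, 11, 5, 4, 10, 13]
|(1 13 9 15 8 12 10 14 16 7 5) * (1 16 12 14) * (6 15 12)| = 60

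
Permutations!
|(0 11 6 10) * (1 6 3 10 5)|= 12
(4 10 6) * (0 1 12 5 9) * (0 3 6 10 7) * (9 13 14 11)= (0 1 12 5 13 14 11 9 3 6 4 7)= [1, 12, 2, 6, 7, 13, 4, 0, 8, 3, 10, 9, 5, 14, 11]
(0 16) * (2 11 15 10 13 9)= (0 16)(2 11 15 10 13 9)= [16, 1, 11, 3, 4, 5, 6, 7, 8, 2, 13, 15, 12, 9, 14, 10, 0]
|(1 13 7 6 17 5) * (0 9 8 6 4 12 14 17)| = |(0 9 8 6)(1 13 7 4 12 14 17 5)| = 8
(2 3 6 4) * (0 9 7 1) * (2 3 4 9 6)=(0 6 9 7 1)(2 4 3)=[6, 0, 4, 2, 3, 5, 9, 1, 8, 7]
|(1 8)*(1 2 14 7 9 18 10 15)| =9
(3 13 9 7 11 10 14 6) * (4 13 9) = [0, 1, 2, 9, 13, 5, 3, 11, 8, 7, 14, 10, 12, 4, 6] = (3 9 7 11 10 14 6)(4 13)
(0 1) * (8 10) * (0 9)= [1, 9, 2, 3, 4, 5, 6, 7, 10, 0, 8]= (0 1 9)(8 10)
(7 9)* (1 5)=[0, 5, 2, 3, 4, 1, 6, 9, 8, 7]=(1 5)(7 9)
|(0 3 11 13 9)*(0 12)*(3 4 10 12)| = 4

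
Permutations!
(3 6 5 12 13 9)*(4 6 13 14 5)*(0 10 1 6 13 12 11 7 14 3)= (0 10 1 6 4 13 9)(3 12)(5 11 7 14)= [10, 6, 2, 12, 13, 11, 4, 14, 8, 0, 1, 7, 3, 9, 5]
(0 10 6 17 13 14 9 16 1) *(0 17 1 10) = (1 17 13 14 9 16 10 6) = [0, 17, 2, 3, 4, 5, 1, 7, 8, 16, 6, 11, 12, 14, 9, 15, 10, 13]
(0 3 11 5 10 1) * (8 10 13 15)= (0 3 11 5 13 15 8 10 1)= [3, 0, 2, 11, 4, 13, 6, 7, 10, 9, 1, 5, 12, 15, 14, 8]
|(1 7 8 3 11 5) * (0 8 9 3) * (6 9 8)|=9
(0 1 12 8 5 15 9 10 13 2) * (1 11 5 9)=(0 11 5 15 1 12 8 9 10 13 2)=[11, 12, 0, 3, 4, 15, 6, 7, 9, 10, 13, 5, 8, 2, 14, 1]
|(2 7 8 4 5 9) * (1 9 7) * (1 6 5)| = 8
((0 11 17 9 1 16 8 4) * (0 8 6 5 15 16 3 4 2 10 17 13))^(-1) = (0 13 11)(1 9 17 10 2 8 4 3)(5 6 16 15)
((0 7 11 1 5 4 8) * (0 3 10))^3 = (0 1 8)(3 7 5)(4 10 11)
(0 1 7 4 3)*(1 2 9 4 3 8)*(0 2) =(1 7 3 2 9 4 8) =[0, 7, 9, 2, 8, 5, 6, 3, 1, 4]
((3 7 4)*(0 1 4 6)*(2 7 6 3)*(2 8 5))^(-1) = ((0 1 4 8 5 2 7 3 6))^(-1) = (0 6 3 7 2 5 8 4 1)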